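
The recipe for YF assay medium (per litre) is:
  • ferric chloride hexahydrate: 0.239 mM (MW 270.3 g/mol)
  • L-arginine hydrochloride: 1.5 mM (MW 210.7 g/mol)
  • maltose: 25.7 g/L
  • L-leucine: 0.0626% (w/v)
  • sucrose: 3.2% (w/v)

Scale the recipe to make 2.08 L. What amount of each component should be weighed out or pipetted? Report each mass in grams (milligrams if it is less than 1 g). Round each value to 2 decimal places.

ferric chloride hexahydrate 134.37 mg; L-arginine hydrochloride 657.38 mg; maltose 53.46 g; L-leucine 1.30 g; sucrose 66.56 g

Working volume: 2.08 L.
ferric chloride hexahydrate: 0.239 mmol/L × 270.3 mg/mmol × 2.08 L = 134.37 mg
L-arginine hydrochloride: 1.5 mmol/L × 210.7 mg/mmol × 2.08 L = 657.38 mg
maltose: 25.7 g/L × 2.08 L = 53.46 g
L-leucine: 0.0626% w/v = 0.626 g/L → 0.626 × 2.08 L = 1.30 g
sucrose: 3.2 g per 100 mL × 2080 mL ÷ 100 = 66.56 g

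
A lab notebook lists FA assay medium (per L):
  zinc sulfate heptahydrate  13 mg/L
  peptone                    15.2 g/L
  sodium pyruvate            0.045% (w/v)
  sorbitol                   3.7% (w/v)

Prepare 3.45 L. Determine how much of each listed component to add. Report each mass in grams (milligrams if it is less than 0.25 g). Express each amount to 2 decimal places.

zinc sulfate heptahydrate 44.85 mg; peptone 52.44 g; sodium pyruvate 1.55 g; sorbitol 127.65 g

Scale factor relative to 1 L: 3.45.
zinc sulfate heptahydrate: 13 mg/L × 3.45 L = 44.85 mg
peptone: 15.2 g/L × 3.45 L = 52.44 g
sodium pyruvate: 0.045% w/v = 0.45 g/L → 0.45 × 3.45 L = 1.55 g
sorbitol: 3.7% w/v = 37 g/L → 37 × 3.45 L = 127.65 g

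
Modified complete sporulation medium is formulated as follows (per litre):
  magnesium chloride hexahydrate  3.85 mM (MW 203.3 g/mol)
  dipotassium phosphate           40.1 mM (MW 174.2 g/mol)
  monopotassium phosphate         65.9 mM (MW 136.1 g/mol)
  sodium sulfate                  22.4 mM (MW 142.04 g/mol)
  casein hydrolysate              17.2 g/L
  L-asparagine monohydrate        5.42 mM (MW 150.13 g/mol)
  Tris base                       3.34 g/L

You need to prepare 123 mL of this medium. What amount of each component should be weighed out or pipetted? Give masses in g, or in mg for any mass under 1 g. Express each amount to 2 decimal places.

magnesium chloride hexahydrate 96.27 mg; dipotassium phosphate 859.21 mg; monopotassium phosphate 1.10 g; sodium sulfate 391.35 mg; casein hydrolysate 2.12 g; L-asparagine monohydrate 100.09 mg; Tris base 410.82 mg

Working volume: 123 mL = 0.123 L.
magnesium chloride hexahydrate: 3.85 mmol/L × 203.3 mg/mmol × 0.123 L = 96.27 mg
dipotassium phosphate: 40.1 mmol/L × 174.2 mg/mmol × 0.123 L = 859.21 mg
monopotassium phosphate: 65.9 mmol/L × 136.1 g/mol × 0.123 L ÷ 1000 = 1.10 g
sodium sulfate: 22.4 mmol/L × 142.04 mg/mmol × 0.123 L = 391.35 mg
casein hydrolysate: 17.2 g/L × 0.123 L = 2.12 g
L-asparagine monohydrate: 5.42 mmol/L × 150.13 mg/mmol × 0.123 L = 100.09 mg
Tris base: 3.34 g/L × 0.123 L = 0.41082 g = 410.82 mg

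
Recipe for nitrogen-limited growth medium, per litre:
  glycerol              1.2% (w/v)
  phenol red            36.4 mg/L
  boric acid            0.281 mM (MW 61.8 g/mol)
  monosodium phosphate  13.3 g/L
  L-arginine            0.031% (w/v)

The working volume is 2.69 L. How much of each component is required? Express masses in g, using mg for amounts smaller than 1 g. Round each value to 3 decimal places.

Scale factor relative to 1 L: 2.69.
glycerol: 1.2 g per 100 mL × 2690 mL ÷ 100 = 32.280 g
phenol red: 36.4 mg/L × 2.69 L = 97.916 mg
boric acid: 0.281 mmol/L × 61.8 mg/mmol × 2.69 L = 46.714 mg
monosodium phosphate: 13.3 g/L × 2.69 L = 35.777 g
L-arginine: 0.031 g per 100 mL × 2690 mL ÷ 100 = 0.8339 g = 833.900 mg

glycerol 32.280 g; phenol red 97.916 mg; boric acid 46.714 mg; monosodium phosphate 35.777 g; L-arginine 833.900 mg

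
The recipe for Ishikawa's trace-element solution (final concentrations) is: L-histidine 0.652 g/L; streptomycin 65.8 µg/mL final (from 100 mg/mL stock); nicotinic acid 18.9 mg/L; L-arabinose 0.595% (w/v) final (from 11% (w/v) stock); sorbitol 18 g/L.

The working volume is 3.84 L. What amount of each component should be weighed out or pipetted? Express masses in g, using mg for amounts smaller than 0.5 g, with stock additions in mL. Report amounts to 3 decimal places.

Scale factor relative to 1 L: 3.84.
L-histidine: 0.652 g/L × 3.84 L = 2.504 g
streptomycin: dilute stock: 65.8 µg/mL × 3840 mL ÷ 100000 µg/mL = 2.527 mL
nicotinic acid: 18.9 mg/L × 3.84 L = 72.576 mg
L-arabinose: V = C2·V2/C1 = 0.595% ÷ 11% × 3840 mL = 207.709 mL
sorbitol: 18 g/L × 3.84 L = 69.120 g

L-histidine 2.504 g; streptomycin 2.527 mL; nicotinic acid 72.576 mg; L-arabinose 207.709 mL; sorbitol 69.120 g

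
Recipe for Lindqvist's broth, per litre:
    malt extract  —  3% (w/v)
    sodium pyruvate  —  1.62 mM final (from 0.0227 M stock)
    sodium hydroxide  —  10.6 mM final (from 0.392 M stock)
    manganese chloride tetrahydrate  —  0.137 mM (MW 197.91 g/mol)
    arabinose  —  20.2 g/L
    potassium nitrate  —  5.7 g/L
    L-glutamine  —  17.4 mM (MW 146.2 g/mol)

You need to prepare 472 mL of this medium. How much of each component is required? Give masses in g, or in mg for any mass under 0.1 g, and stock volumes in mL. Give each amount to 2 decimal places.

malt extract 14.16 g; sodium pyruvate 33.68 mL; sodium hydroxide 12.76 mL; manganese chloride tetrahydrate 12.80 mg; arabinose 9.53 g; potassium nitrate 2.69 g; L-glutamine 1.20 g

Target volume = 472 mL = 0.472 L.
malt extract: 3 g per 100 mL × 472 mL ÷ 100 = 14.16 g
sodium pyruvate: V = C2·V2/C1 = 1.62 mM × 472 mL ÷ 22.7 mM = 33.68 mL
sodium hydroxide: C1V1 = C2V2 → 10.6 mM × 472 mL ÷ 392 mM = 12.76 mL
manganese chloride tetrahydrate: 0.137 mmol/L × 197.91 mg/mmol × 0.472 L = 12.80 mg
arabinose: 20.2 g/L × 0.472 L = 9.53 g
potassium nitrate: 5.7 g/L × 0.472 L = 2.69 g
L-glutamine: 17.4 mmol/L × 146.2 g/mol × 0.472 L ÷ 1000 = 1.20 g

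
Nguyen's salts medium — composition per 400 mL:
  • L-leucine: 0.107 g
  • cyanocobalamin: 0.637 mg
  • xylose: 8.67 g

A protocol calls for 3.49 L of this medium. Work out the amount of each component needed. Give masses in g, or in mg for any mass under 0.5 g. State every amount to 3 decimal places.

L-leucine 0.934 g; cyanocobalamin 5.558 mg; xylose 75.646 g

Scale factor = 3490 mL / 400 mL = 8.725.
L-leucine: 0.107 g × (3490 mL / 400 mL) = 0.934 g
cyanocobalamin: 0.637 mg × (3490 mL / 400 mL) = 5.558 mg
xylose: 8.67 g × (3490 mL / 400 mL) = 75.646 g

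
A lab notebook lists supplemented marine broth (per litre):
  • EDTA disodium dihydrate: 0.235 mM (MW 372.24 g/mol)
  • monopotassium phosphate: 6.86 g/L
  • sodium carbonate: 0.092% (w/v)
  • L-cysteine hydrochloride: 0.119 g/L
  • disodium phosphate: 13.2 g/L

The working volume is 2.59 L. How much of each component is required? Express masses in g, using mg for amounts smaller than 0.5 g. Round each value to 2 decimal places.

Scale factor relative to 1 L: 2.59.
EDTA disodium dihydrate: 0.235 mmol/L × 372.24 mg/mmol × 2.59 L = 226.56 mg
monopotassium phosphate: 6.86 g/L × 2.59 L = 17.77 g
sodium carbonate: 0.092% w/v = 0.92 g/L → 0.92 × 2.59 L = 2.38 g
L-cysteine hydrochloride: 0.119 g/L × 2.59 L = 0.30821 g = 308.21 mg
disodium phosphate: 13.2 g/L × 2.59 L = 34.19 g

EDTA disodium dihydrate 226.56 mg; monopotassium phosphate 17.77 g; sodium carbonate 2.38 g; L-cysteine hydrochloride 308.21 mg; disodium phosphate 34.19 g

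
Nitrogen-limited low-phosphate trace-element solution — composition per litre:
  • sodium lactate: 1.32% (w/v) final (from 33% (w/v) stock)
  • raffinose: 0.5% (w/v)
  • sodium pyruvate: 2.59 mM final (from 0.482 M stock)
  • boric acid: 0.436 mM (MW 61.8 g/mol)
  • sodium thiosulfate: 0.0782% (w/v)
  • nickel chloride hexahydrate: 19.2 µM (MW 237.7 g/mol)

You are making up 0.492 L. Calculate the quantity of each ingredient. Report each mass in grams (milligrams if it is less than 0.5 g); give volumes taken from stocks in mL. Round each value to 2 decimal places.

Working volume: 0.492 L.
sodium lactate: C1V1 = C2V2 → 1.32% ÷ 33% × 492 mL = 19.68 mL
raffinose: 0.5 g per 100 mL × 492 mL ÷ 100 = 2.46 g
sodium pyruvate: C1V1 = C2V2 → 2.59 mM × 492 mL ÷ 482 mM = 2.64 mL
boric acid: 0.436 mmol/L × 61.8 mg/mmol × 0.492 L = 13.26 mg
sodium thiosulfate: 0.0782 g per 100 mL × 492 mL ÷ 100 = 0.384744 g = 384.74 mg
nickel chloride hexahydrate: 19.2 µmol/L × 237.7 g/mol × 0.492 L ÷ 1000 = 2.25 mg

sodium lactate 19.68 mL; raffinose 2.46 g; sodium pyruvate 2.64 mL; boric acid 13.26 mg; sodium thiosulfate 384.74 mg; nickel chloride hexahydrate 2.25 mg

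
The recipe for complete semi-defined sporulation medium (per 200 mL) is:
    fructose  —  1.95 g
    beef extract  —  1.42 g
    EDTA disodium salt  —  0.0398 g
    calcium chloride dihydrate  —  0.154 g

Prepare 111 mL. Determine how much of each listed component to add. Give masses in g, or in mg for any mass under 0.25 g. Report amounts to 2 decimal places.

fructose 1.08 g; beef extract 0.79 g; EDTA disodium salt 22.09 mg; calcium chloride dihydrate 85.47 mg

Ratio of target to recipe volume: 111 / 200 = 0.555.
fructose: 1.95 g × (111 mL / 200 mL) = 1.08 g
beef extract: 1.42 g × (111 mL / 200 mL) = 0.79 g
EDTA disodium salt: 0.0398 g × (111 mL / 200 mL) = 0.022089 g = 22.09 mg
calcium chloride dihydrate: 0.154 g × (111 mL / 200 mL) = 0.08547 g = 85.47 mg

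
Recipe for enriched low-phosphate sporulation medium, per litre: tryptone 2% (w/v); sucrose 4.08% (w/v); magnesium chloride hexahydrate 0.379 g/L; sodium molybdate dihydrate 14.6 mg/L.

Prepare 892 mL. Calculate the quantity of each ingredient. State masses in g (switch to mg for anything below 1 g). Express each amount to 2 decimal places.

tryptone 17.84 g; sucrose 36.39 g; magnesium chloride hexahydrate 338.07 mg; sodium molybdate dihydrate 13.02 mg

Scale factor relative to 1 L: 0.892.
tryptone: 2 g per 100 mL × 892 mL ÷ 100 = 17.84 g
sucrose: 4.08% w/v = 40.8 g/L → 40.8 × 0.892 L = 36.39 g
magnesium chloride hexahydrate: 0.379 g/L × 0.892 L = 0.338068 g = 338.07 mg
sodium molybdate dihydrate: 14.6 mg/L × 0.892 L = 13.02 mg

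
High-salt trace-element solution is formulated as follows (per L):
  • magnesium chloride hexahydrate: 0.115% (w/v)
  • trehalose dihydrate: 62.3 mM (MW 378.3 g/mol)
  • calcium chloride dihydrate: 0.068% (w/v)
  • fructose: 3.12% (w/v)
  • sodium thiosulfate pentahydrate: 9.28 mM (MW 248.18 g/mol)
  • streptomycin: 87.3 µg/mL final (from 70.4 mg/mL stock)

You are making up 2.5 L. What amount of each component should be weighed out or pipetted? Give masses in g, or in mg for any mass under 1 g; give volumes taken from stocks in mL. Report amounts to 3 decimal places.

Working volume: 2.5 L.
magnesium chloride hexahydrate: 0.115 g per 100 mL × 2500 mL ÷ 100 = 2.875 g
trehalose dihydrate: 62.3 mmol/L × 378.3 g/mol × 2.5 L ÷ 1000 = 58.920 g
calcium chloride dihydrate: 0.068 g per 100 mL × 2500 mL ÷ 100 = 1.700 g
fructose: 3.12% w/v = 31.2 g/L → 31.2 × 2.5 L = 78.000 g
sodium thiosulfate pentahydrate: 9.28 mmol/L × 248.18 g/mol × 2.5 L ÷ 1000 = 5.758 g
streptomycin: dilute stock: 87.3 µg/mL × 2500 mL ÷ 70400 µg/mL = 3.100 mL

magnesium chloride hexahydrate 2.875 g; trehalose dihydrate 58.920 g; calcium chloride dihydrate 1.700 g; fructose 78.000 g; sodium thiosulfate pentahydrate 5.758 g; streptomycin 3.100 mL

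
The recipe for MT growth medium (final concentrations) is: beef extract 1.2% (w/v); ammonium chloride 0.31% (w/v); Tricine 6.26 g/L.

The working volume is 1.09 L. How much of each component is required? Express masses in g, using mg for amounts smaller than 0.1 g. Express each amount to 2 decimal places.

beef extract 13.08 g; ammonium chloride 3.38 g; Tricine 6.82 g

Working volume: 1.09 L.
beef extract: 1.2 g per 100 mL × 1090 mL ÷ 100 = 13.08 g
ammonium chloride: 0.31% w/v = 3.1 g/L → 3.1 × 1.09 L = 3.38 g
Tricine: 6.26 g/L × 1.09 L = 6.82 g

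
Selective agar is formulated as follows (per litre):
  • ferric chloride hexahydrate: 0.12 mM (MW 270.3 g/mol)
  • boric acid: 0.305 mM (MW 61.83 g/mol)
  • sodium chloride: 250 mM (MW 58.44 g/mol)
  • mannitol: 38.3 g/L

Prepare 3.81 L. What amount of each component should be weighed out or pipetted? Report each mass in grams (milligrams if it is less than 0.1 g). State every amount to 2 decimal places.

ferric chloride hexahydrate 0.12 g; boric acid 71.85 mg; sodium chloride 55.66 g; mannitol 145.92 g

Scale factor relative to 1 L: 3.81.
ferric chloride hexahydrate: 0.12 mmol/L × 270.3 g/mol × 3.81 L ÷ 1000 = 0.12 g
boric acid: 0.305 mmol/L × 61.83 mg/mmol × 3.81 L = 71.85 mg
sodium chloride: 250 mmol/L × 58.44 g/mol × 3.81 L ÷ 1000 = 55.66 g
mannitol: 38.3 g/L × 3.81 L = 145.92 g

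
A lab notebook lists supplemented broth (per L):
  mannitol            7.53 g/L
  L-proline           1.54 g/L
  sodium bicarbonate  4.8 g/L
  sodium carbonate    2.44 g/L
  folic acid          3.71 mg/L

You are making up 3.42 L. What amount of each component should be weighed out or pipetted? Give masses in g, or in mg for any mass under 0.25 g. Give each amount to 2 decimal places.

Working volume: 3.42 L.
mannitol: 7.53 g/L × 3.42 L = 25.75 g
L-proline: 1.54 g/L × 3.42 L = 5.27 g
sodium bicarbonate: 4.8 g/L × 3.42 L = 16.42 g
sodium carbonate: 2.44 g/L × 3.42 L = 8.34 g
folic acid: 3.71 mg/L × 3.42 L = 12.69 mg

mannitol 25.75 g; L-proline 5.27 g; sodium bicarbonate 16.42 g; sodium carbonate 8.34 g; folic acid 12.69 mg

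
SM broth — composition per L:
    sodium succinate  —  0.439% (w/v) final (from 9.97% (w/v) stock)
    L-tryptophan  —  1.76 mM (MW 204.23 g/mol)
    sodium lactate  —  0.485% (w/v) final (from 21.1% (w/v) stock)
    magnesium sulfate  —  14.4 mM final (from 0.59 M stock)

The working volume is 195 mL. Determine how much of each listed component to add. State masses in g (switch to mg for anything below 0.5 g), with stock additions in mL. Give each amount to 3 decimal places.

Working volume: 195 mL = 0.195 L.
sodium succinate: dilute stock: 0.439% ÷ 9.97% × 195 mL = 8.586 mL
L-tryptophan: 1.76 mmol/L × 204.23 mg/mmol × 0.195 L = 70.092 mg
sodium lactate: C1V1 = C2V2 → 0.485% ÷ 21.1% × 195 mL = 4.482 mL
magnesium sulfate: dilute stock: 14.4 mM × 195 mL ÷ 590 mM = 4.759 mL

sodium succinate 8.586 mL; L-tryptophan 70.092 mg; sodium lactate 4.482 mL; magnesium sulfate 4.759 mL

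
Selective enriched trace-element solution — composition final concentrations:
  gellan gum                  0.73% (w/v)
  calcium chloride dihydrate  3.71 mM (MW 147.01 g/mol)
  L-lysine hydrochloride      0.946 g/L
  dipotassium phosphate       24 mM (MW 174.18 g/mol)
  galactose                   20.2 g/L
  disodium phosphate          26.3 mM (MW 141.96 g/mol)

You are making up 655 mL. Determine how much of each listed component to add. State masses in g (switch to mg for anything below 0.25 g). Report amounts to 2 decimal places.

gellan gum 4.78 g; calcium chloride dihydrate 0.36 g; L-lysine hydrochloride 0.62 g; dipotassium phosphate 2.74 g; galactose 13.23 g; disodium phosphate 2.45 g

Target volume = 655 mL = 0.655 L.
gellan gum: 0.73 g per 100 mL × 655 mL ÷ 100 = 4.78 g
calcium chloride dihydrate: 3.71 mmol/L × 147.01 g/mol × 0.655 L ÷ 1000 = 0.36 g
L-lysine hydrochloride: 0.946 g/L × 0.655 L = 0.62 g
dipotassium phosphate: 24 mmol/L × 174.18 g/mol × 0.655 L ÷ 1000 = 2.74 g
galactose: 20.2 g/L × 0.655 L = 13.23 g
disodium phosphate: 26.3 mmol/L × 141.96 g/mol × 0.655 L ÷ 1000 = 2.45 g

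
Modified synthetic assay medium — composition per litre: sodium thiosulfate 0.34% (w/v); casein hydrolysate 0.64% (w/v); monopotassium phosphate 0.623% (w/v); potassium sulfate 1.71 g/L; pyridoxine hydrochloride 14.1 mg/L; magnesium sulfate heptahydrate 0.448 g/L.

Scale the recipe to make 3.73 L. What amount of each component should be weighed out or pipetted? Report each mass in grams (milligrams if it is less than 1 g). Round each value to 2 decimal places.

sodium thiosulfate 12.68 g; casein hydrolysate 23.87 g; monopotassium phosphate 23.24 g; potassium sulfate 6.38 g; pyridoxine hydrochloride 52.59 mg; magnesium sulfate heptahydrate 1.67 g

Scale factor relative to 1 L: 3.73.
sodium thiosulfate: 0.34 g per 100 mL × 3730 mL ÷ 100 = 12.68 g
casein hydrolysate: 0.64% w/v = 6.4 g/L → 6.4 × 3.73 L = 23.87 g
monopotassium phosphate: 0.623% w/v = 6.23 g/L → 6.23 × 3.73 L = 23.24 g
potassium sulfate: 1.71 g/L × 3.73 L = 6.38 g
pyridoxine hydrochloride: 14.1 mg/L × 3.73 L = 52.59 mg
magnesium sulfate heptahydrate: 0.448 g/L × 3.73 L = 1.67 g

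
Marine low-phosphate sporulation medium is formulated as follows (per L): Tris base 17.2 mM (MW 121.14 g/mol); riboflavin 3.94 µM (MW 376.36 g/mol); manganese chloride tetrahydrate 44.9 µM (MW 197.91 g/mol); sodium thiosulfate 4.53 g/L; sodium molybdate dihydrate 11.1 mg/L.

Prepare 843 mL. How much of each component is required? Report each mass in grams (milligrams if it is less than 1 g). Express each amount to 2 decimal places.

Tris base 1.76 g; riboflavin 1.25 mg; manganese chloride tetrahydrate 7.49 mg; sodium thiosulfate 3.82 g; sodium molybdate dihydrate 9.36 mg

Target volume = 843 mL = 0.843 L.
Tris base: 17.2 mmol/L × 121.14 g/mol × 0.843 L ÷ 1000 = 1.76 g
riboflavin: 3.94 µmol/L × 376.36 g/mol × 0.843 L ÷ 1000 = 1.25 mg
manganese chloride tetrahydrate: 44.9 µmol/L × 197.91 g/mol × 0.843 L ÷ 1000 = 7.49 mg
sodium thiosulfate: 4.53 g/L × 0.843 L = 3.82 g
sodium molybdate dihydrate: 11.1 mg/L × 0.843 L = 9.36 mg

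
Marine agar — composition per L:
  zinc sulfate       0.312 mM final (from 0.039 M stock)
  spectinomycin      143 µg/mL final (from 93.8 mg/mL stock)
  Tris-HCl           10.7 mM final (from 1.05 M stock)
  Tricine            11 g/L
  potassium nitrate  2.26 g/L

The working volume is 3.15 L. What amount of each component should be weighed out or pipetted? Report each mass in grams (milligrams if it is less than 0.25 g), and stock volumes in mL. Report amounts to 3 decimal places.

zinc sulfate 25.200 mL; spectinomycin 4.802 mL; Tris-HCl 32.100 mL; Tricine 34.650 g; potassium nitrate 7.119 g

Working volume: 3.15 L.
zinc sulfate: dilute stock: 0.312 mM × 3150 mL ÷ 39 mM = 25.200 mL
spectinomycin: C1V1 = C2V2 → 143 µg/mL × 3150 mL ÷ 93800 µg/mL = 4.802 mL
Tris-HCl: C1V1 = C2V2 → 10.7 mM × 3150 mL ÷ 1050 mM = 32.100 mL
Tricine: 11 g/L × 3.15 L = 34.650 g
potassium nitrate: 2.26 g/L × 3.15 L = 7.119 g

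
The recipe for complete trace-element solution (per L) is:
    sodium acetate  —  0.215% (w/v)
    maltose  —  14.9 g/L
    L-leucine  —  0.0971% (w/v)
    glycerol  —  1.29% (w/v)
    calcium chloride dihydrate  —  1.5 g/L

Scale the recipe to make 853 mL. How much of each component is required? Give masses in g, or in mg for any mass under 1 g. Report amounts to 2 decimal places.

Scale factor relative to 1 L: 0.853.
sodium acetate: 0.215 g per 100 mL × 853 mL ÷ 100 = 1.83 g
maltose: 14.9 g/L × 0.853 L = 12.71 g
L-leucine: 0.0971 g per 100 mL × 853 mL ÷ 100 = 0.828263 g = 828.26 mg
glycerol: 1.29 g per 100 mL × 853 mL ÷ 100 = 11.00 g
calcium chloride dihydrate: 1.5 g/L × 0.853 L = 1.28 g

sodium acetate 1.83 g; maltose 12.71 g; L-leucine 828.26 mg; glycerol 11.00 g; calcium chloride dihydrate 1.28 g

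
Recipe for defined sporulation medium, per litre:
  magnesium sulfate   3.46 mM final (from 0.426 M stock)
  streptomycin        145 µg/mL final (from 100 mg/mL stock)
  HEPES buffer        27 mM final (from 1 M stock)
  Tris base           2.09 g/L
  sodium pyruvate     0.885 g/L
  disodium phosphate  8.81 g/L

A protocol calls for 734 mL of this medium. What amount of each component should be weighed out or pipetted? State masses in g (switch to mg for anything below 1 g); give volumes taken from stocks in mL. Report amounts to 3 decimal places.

Target volume = 734 mL = 0.734 L.
magnesium sulfate: dilute stock: 3.46 mM × 734 mL ÷ 426 mM = 5.962 mL
streptomycin: C1V1 = C2V2 → 145 µg/mL × 734 mL ÷ 100000 µg/mL = 1.064 mL
HEPES buffer: C1V1 = C2V2 → 27 mM × 734 mL ÷ 1000 mM = 19.818 mL
Tris base: 2.09 g/L × 0.734 L = 1.534 g
sodium pyruvate: 0.885 g/L × 0.734 L = 0.64959 g = 649.590 mg
disodium phosphate: 8.81 g/L × 0.734 L = 6.467 g

magnesium sulfate 5.962 mL; streptomycin 1.064 mL; HEPES buffer 19.818 mL; Tris base 1.534 g; sodium pyruvate 649.590 mg; disodium phosphate 6.467 g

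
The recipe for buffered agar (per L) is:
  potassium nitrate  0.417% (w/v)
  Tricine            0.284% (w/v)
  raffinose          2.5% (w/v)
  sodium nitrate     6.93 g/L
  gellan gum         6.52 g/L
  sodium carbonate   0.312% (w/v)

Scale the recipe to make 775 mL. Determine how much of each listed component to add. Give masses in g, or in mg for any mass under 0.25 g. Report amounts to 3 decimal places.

potassium nitrate 3.232 g; Tricine 2.201 g; raffinose 19.375 g; sodium nitrate 5.371 g; gellan gum 5.053 g; sodium carbonate 2.418 g

Working volume: 775 mL = 0.775 L.
potassium nitrate: 0.417 g per 100 mL × 775 mL ÷ 100 = 3.232 g
Tricine: 0.284 g per 100 mL × 775 mL ÷ 100 = 2.201 g
raffinose: 2.5% w/v = 25 g/L → 25 × 0.775 L = 19.375 g
sodium nitrate: 6.93 g/L × 0.775 L = 5.371 g
gellan gum: 6.52 g/L × 0.775 L = 5.053 g
sodium carbonate: 0.312% w/v = 3.12 g/L → 3.12 × 0.775 L = 2.418 g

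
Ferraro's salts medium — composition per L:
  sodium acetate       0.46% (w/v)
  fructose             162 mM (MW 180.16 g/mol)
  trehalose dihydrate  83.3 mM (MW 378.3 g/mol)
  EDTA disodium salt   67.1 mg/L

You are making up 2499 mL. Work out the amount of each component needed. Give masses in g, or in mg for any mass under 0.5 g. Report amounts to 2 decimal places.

sodium acetate 11.50 g; fructose 72.94 g; trehalose dihydrate 78.75 g; EDTA disodium salt 167.68 mg

Target volume = 2499 mL = 2.499 L.
sodium acetate: 0.46 g per 100 mL × 2499 mL ÷ 100 = 11.50 g
fructose: 162 mmol/L × 180.16 g/mol × 2.499 L ÷ 1000 = 72.94 g
trehalose dihydrate: 83.3 mmol/L × 378.3 g/mol × 2.499 L ÷ 1000 = 78.75 g
EDTA disodium salt: 67.1 mg/L × 2.499 L = 167.68 mg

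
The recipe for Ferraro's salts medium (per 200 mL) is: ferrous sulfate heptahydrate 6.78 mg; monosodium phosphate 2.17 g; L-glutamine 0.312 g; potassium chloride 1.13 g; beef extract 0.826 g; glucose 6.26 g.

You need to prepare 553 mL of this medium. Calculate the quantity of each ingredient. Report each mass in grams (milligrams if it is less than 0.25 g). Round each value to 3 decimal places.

ferrous sulfate heptahydrate 18.747 mg; monosodium phosphate 6.000 g; L-glutamine 0.863 g; potassium chloride 3.124 g; beef extract 2.284 g; glucose 17.309 g

Ratio of target to recipe volume: 553 / 200 = 2.765.
ferrous sulfate heptahydrate: 6.78 mg × (553 mL / 200 mL) = 18.747 mg
monosodium phosphate: 2.17 g × (553 mL / 200 mL) = 6.000 g
L-glutamine: 0.312 g × (553 mL / 200 mL) = 0.863 g
potassium chloride: 1.13 g × (553 mL / 200 mL) = 3.124 g
beef extract: 0.826 g × (553 mL / 200 mL) = 2.284 g
glucose: 6.26 g × (553 mL / 200 mL) = 17.309 g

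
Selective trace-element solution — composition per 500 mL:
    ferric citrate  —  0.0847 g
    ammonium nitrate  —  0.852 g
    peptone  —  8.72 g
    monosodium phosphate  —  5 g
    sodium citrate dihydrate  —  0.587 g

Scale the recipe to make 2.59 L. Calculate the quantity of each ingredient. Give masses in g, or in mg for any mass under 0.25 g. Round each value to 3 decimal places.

Ratio of target to recipe volume: 2590 / 500 = 5.18.
ferric citrate: 0.0847 g × (2590 mL / 500 mL) = 0.439 g
ammonium nitrate: 0.852 g × (2590 mL / 500 mL) = 4.413 g
peptone: 8.72 g × (2590 mL / 500 mL) = 45.170 g
monosodium phosphate: 5 g × (2590 mL / 500 mL) = 25.900 g
sodium citrate dihydrate: 0.587 g × (2590 mL / 500 mL) = 3.041 g

ferric citrate 0.439 g; ammonium nitrate 4.413 g; peptone 45.170 g; monosodium phosphate 25.900 g; sodium citrate dihydrate 3.041 g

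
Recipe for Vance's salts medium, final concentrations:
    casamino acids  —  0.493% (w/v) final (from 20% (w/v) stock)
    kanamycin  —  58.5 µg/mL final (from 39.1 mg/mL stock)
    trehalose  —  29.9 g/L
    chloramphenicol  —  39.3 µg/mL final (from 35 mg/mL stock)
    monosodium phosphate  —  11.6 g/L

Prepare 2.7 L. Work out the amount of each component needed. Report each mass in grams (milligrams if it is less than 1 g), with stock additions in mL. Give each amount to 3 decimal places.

casamino acids 66.555 mL; kanamycin 4.040 mL; trehalose 80.730 g; chloramphenicol 3.032 mL; monosodium phosphate 31.320 g

Scale factor relative to 1 L: 2.7.
casamino acids: dilute stock: 0.493% ÷ 20% × 2700 mL = 66.555 mL
kanamycin: V = C2·V2/C1 = 58.5 µg/mL × 2700 mL ÷ 39100 µg/mL = 4.040 mL
trehalose: 29.9 g/L × 2.7 L = 80.730 g
chloramphenicol: V = C2·V2/C1 = 39.3 µg/mL × 2700 mL ÷ 35000 µg/mL = 3.032 mL
monosodium phosphate: 11.6 g/L × 2.7 L = 31.320 g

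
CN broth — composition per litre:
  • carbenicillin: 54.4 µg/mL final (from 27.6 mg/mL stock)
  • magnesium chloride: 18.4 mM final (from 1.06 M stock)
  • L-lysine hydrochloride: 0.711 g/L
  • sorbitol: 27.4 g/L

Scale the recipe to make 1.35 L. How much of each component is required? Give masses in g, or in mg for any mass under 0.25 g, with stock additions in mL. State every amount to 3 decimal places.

carbenicillin 2.661 mL; magnesium chloride 23.434 mL; L-lysine hydrochloride 0.960 g; sorbitol 36.990 g

Working volume: 1.35 L.
carbenicillin: V = C2·V2/C1 = 54.4 µg/mL × 1350 mL ÷ 27600 µg/mL = 2.661 mL
magnesium chloride: V = C2·V2/C1 = 18.4 mM × 1350 mL ÷ 1060 mM = 23.434 mL
L-lysine hydrochloride: 0.711 g/L × 1.35 L = 0.960 g
sorbitol: 27.4 g/L × 1.35 L = 36.990 g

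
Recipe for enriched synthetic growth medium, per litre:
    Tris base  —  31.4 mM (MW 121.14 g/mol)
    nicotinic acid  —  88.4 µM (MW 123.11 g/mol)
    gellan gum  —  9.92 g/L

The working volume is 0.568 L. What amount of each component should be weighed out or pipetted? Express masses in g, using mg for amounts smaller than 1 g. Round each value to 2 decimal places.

Scale factor relative to 1 L: 0.568.
Tris base: 31.4 mmol/L × 121.14 g/mol × 0.568 L ÷ 1000 = 2.16 g
nicotinic acid: 88.4 µmol/L × 123.11 g/mol × 0.568 L ÷ 1000 = 6.18 mg
gellan gum: 9.92 g/L × 0.568 L = 5.63 g

Tris base 2.16 g; nicotinic acid 6.18 mg; gellan gum 5.63 g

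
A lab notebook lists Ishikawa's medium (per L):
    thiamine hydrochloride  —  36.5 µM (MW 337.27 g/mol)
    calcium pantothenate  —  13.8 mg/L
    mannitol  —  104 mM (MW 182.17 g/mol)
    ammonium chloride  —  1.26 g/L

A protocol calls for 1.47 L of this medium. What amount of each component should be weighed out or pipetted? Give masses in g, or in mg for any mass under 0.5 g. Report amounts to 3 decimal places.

Scale factor relative to 1 L: 1.47.
thiamine hydrochloride: 36.5 µmol/L × 337.27 g/mol × 1.47 L ÷ 1000 = 18.096 mg
calcium pantothenate: 13.8 mg/L × 1.47 L = 20.286 mg
mannitol: 104 mmol/L × 182.17 g/mol × 1.47 L ÷ 1000 = 27.850 g
ammonium chloride: 1.26 g/L × 1.47 L = 1.852 g

thiamine hydrochloride 18.096 mg; calcium pantothenate 20.286 mg; mannitol 27.850 g; ammonium chloride 1.852 g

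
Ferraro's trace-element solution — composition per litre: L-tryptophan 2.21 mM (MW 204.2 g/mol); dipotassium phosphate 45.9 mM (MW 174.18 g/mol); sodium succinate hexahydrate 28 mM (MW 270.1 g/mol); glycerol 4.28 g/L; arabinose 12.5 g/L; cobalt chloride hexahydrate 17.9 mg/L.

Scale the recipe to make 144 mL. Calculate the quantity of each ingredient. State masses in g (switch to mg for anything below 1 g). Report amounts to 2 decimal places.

Target volume = 144 mL = 0.144 L.
L-tryptophan: 2.21 mmol/L × 204.2 mg/mmol × 0.144 L = 64.98 mg
dipotassium phosphate: 45.9 mmol/L × 174.18 g/mol × 0.144 L ÷ 1000 = 1.15 g
sodium succinate hexahydrate: 28 mmol/L × 270.1 g/mol × 0.144 L ÷ 1000 = 1.09 g
glycerol: 4.28 g/L × 0.144 L = 0.61632 g = 616.32 mg
arabinose: 12.5 g/L × 0.144 L = 1.80 g
cobalt chloride hexahydrate: 17.9 mg/L × 0.144 L = 2.58 mg

L-tryptophan 64.98 mg; dipotassium phosphate 1.15 g; sodium succinate hexahydrate 1.09 g; glycerol 616.32 mg; arabinose 1.80 g; cobalt chloride hexahydrate 2.58 mg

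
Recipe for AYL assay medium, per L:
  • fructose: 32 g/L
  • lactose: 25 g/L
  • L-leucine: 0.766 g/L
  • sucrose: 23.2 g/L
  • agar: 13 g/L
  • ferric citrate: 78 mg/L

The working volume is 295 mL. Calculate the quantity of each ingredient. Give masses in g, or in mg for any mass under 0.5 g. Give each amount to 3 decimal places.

fructose 9.440 g; lactose 7.375 g; L-leucine 225.970 mg; sucrose 6.844 g; agar 3.835 g; ferric citrate 23.010 mg

Target volume = 295 mL = 0.295 L.
fructose: 32 g/L × 0.295 L = 9.440 g
lactose: 25 g/L × 0.295 L = 7.375 g
L-leucine: 0.766 g/L × 0.295 L = 0.22597 g = 225.970 mg
sucrose: 23.2 g/L × 0.295 L = 6.844 g
agar: 13 g/L × 0.295 L = 3.835 g
ferric citrate: 78 mg/L × 0.295 L = 23.010 mg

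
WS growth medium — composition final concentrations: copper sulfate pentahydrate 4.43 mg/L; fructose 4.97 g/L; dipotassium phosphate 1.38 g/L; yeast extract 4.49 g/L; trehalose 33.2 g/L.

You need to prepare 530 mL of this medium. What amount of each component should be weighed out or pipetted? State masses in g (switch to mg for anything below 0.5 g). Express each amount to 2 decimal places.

Working volume: 530 mL = 0.53 L.
copper sulfate pentahydrate: 4.43 mg/L × 0.53 L = 2.35 mg
fructose: 4.97 g/L × 0.53 L = 2.63 g
dipotassium phosphate: 1.38 g/L × 0.53 L = 0.73 g
yeast extract: 4.49 g/L × 0.53 L = 2.38 g
trehalose: 33.2 g/L × 0.53 L = 17.60 g

copper sulfate pentahydrate 2.35 mg; fructose 2.63 g; dipotassium phosphate 0.73 g; yeast extract 2.38 g; trehalose 17.60 g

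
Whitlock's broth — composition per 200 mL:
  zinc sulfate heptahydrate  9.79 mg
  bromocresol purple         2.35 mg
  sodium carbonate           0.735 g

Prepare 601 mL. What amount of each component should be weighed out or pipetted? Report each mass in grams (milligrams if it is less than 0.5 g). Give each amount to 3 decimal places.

zinc sulfate heptahydrate 29.419 mg; bromocresol purple 7.062 mg; sodium carbonate 2.209 g

Scale factor = 601 mL / 200 mL = 3.005.
zinc sulfate heptahydrate: 9.79 mg × (601 mL / 200 mL) = 29.419 mg
bromocresol purple: 2.35 mg × (601 mL / 200 mL) = 7.062 mg
sodium carbonate: 0.735 g × (601 mL / 200 mL) = 2.209 g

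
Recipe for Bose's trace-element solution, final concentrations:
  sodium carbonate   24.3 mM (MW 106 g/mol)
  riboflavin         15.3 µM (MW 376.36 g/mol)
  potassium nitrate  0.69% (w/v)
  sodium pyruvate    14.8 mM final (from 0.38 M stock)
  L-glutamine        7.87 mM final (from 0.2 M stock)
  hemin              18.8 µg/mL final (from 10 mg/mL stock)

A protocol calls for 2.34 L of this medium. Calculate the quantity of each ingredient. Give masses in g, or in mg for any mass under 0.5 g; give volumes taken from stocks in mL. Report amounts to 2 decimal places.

Working volume: 2.34 L.
sodium carbonate: 24.3 mmol/L × 106 g/mol × 2.34 L ÷ 1000 = 6.03 g
riboflavin: 15.3 µmol/L × 376.36 g/mol × 2.34 L ÷ 1000 = 13.47 mg
potassium nitrate: 0.69% w/v = 6.9 g/L → 6.9 × 2.34 L = 16.15 g
sodium pyruvate: V = C2·V2/C1 = 14.8 mM × 2340 mL ÷ 380 mM = 91.14 mL
L-glutamine: V = C2·V2/C1 = 7.87 mM × 2340 mL ÷ 200 mM = 92.08 mL
hemin: dilute stock: 18.8 µg/mL × 2340 mL ÷ 10000 µg/mL = 4.40 mL

sodium carbonate 6.03 g; riboflavin 13.47 mg; potassium nitrate 16.15 g; sodium pyruvate 91.14 mL; L-glutamine 92.08 mL; hemin 4.40 mL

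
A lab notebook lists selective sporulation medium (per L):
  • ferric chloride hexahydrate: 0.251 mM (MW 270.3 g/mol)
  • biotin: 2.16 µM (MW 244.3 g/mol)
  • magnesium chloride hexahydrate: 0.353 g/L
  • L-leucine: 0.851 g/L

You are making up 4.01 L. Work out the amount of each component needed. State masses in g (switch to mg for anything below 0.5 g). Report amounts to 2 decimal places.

ferric chloride hexahydrate 272.06 mg; biotin 2.12 mg; magnesium chloride hexahydrate 1.42 g; L-leucine 3.41 g

Working volume: 4.01 L.
ferric chloride hexahydrate: 0.251 mmol/L × 270.3 mg/mmol × 4.01 L = 272.06 mg
biotin: 2.16 µmol/L × 244.3 g/mol × 4.01 L ÷ 1000 = 2.12 mg
magnesium chloride hexahydrate: 0.353 g/L × 4.01 L = 1.42 g
L-leucine: 0.851 g/L × 4.01 L = 3.41 g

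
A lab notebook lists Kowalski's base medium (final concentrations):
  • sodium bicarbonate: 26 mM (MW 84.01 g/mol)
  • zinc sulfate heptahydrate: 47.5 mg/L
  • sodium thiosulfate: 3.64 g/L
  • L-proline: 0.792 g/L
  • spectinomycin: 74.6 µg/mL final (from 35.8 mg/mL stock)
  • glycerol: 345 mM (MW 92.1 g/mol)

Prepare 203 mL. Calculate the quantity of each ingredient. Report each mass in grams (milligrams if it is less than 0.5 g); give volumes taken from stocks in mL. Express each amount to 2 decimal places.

sodium bicarbonate 443.40 mg; zinc sulfate heptahydrate 9.64 mg; sodium thiosulfate 0.74 g; L-proline 160.78 mg; spectinomycin 0.42 mL; glycerol 6.45 g

Working volume: 203 mL = 0.203 L.
sodium bicarbonate: 26 mmol/L × 84.01 mg/mmol × 0.203 L = 443.40 mg
zinc sulfate heptahydrate: 47.5 mg/L × 0.203 L = 9.64 mg
sodium thiosulfate: 3.64 g/L × 0.203 L = 0.74 g
L-proline: 0.792 g/L × 0.203 L = 0.160776 g = 160.78 mg
spectinomycin: dilute stock: 74.6 µg/mL × 203 mL ÷ 35800 µg/mL = 0.42 mL
glycerol: 345 mmol/L × 92.1 g/mol × 0.203 L ÷ 1000 = 6.45 g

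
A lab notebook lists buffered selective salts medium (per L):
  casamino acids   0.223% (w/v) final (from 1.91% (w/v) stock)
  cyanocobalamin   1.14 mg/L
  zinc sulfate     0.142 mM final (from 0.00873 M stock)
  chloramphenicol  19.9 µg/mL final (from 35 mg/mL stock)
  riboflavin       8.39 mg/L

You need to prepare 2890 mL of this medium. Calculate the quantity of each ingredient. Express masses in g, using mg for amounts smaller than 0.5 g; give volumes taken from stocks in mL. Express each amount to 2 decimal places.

Target volume = 2890 mL = 2.89 L.
casamino acids: C1V1 = C2V2 → 0.223% ÷ 1.91% × 2890 mL = 337.42 mL
cyanocobalamin: 1.14 mg/L × 2.89 L = 3.29 mg
zinc sulfate: dilute stock: 0.142 mM × 2890 mL ÷ 8.73 mM = 47.01 mL
chloramphenicol: V = C2·V2/C1 = 19.9 µg/mL × 2890 mL ÷ 35000 µg/mL = 1.64 mL
riboflavin: 8.39 mg/L × 2.89 L = 24.25 mg

casamino acids 337.42 mL; cyanocobalamin 3.29 mg; zinc sulfate 47.01 mL; chloramphenicol 1.64 mL; riboflavin 24.25 mg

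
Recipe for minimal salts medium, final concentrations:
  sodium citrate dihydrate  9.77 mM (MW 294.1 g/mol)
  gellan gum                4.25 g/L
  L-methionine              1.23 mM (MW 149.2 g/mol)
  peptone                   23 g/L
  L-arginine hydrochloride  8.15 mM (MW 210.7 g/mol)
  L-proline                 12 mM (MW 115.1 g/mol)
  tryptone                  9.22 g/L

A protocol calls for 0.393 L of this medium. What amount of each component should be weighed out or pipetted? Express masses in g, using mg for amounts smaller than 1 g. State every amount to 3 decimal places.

sodium citrate dihydrate 1.129 g; gellan gum 1.670 g; L-methionine 72.122 mg; peptone 9.039 g; L-arginine hydrochloride 674.862 mg; L-proline 542.812 mg; tryptone 3.623 g

Scale factor relative to 1 L: 0.393.
sodium citrate dihydrate: 9.77 mmol/L × 294.1 g/mol × 0.393 L ÷ 1000 = 1.129 g
gellan gum: 4.25 g/L × 0.393 L = 1.670 g
L-methionine: 1.23 mmol/L × 149.2 mg/mmol × 0.393 L = 72.122 mg
peptone: 23 g/L × 0.393 L = 9.039 g
L-arginine hydrochloride: 8.15 mmol/L × 210.7 mg/mmol × 0.393 L = 674.862 mg
L-proline: 12 mmol/L × 115.1 mg/mmol × 0.393 L = 542.812 mg
tryptone: 9.22 g/L × 0.393 L = 3.623 g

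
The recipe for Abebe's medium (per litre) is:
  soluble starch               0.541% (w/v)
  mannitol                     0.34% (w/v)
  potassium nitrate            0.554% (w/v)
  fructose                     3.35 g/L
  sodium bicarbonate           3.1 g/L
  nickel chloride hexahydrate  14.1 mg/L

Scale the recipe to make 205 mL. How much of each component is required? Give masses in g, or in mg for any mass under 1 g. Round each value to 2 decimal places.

Working volume: 205 mL = 0.205 L.
soluble starch: 0.541% w/v = 5.41 g/L → 5.41 × 0.205 L = 1.11 g
mannitol: 0.34 g per 100 mL × 205 mL ÷ 100 = 0.697 g = 697.00 mg
potassium nitrate: 0.554 g per 100 mL × 205 mL ÷ 100 = 1.14 g
fructose: 3.35 g/L × 0.205 L = 0.68675 g = 686.75 mg
sodium bicarbonate: 3.1 g/L × 0.205 L = 0.6355 g = 635.50 mg
nickel chloride hexahydrate: 14.1 mg/L × 0.205 L = 2.89 mg

soluble starch 1.11 g; mannitol 697.00 mg; potassium nitrate 1.14 g; fructose 686.75 mg; sodium bicarbonate 635.50 mg; nickel chloride hexahydrate 2.89 mg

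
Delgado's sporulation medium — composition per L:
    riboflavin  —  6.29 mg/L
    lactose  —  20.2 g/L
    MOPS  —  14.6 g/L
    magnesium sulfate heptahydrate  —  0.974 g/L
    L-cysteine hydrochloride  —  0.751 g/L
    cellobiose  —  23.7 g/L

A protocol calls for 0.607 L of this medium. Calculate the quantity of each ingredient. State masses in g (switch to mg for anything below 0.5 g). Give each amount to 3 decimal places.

Scale factor relative to 1 L: 0.607.
riboflavin: 6.29 mg/L × 0.607 L = 3.818 mg
lactose: 20.2 g/L × 0.607 L = 12.261 g
MOPS: 14.6 g/L × 0.607 L = 8.862 g
magnesium sulfate heptahydrate: 0.974 g/L × 0.607 L = 0.591 g
L-cysteine hydrochloride: 0.751 g/L × 0.607 L = 0.455857 g = 455.857 mg
cellobiose: 23.7 g/L × 0.607 L = 14.386 g

riboflavin 3.818 mg; lactose 12.261 g; MOPS 8.862 g; magnesium sulfate heptahydrate 0.591 g; L-cysteine hydrochloride 455.857 mg; cellobiose 14.386 g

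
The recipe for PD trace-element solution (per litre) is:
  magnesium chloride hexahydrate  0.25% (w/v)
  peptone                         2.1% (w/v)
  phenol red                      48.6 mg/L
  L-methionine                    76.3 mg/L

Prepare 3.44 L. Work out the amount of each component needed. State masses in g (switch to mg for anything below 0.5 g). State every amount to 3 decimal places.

Working volume: 3.44 L.
magnesium chloride hexahydrate: 0.25% w/v = 2.5 g/L → 2.5 × 3.44 L = 8.600 g
peptone: 2.1 g per 100 mL × 3440 mL ÷ 100 = 72.240 g
phenol red: 48.6 mg/L × 3.44 L = 167.184 mg
L-methionine: 76.3 mg/L × 3.44 L = 262.472 mg

magnesium chloride hexahydrate 8.600 g; peptone 72.240 g; phenol red 167.184 mg; L-methionine 262.472 mg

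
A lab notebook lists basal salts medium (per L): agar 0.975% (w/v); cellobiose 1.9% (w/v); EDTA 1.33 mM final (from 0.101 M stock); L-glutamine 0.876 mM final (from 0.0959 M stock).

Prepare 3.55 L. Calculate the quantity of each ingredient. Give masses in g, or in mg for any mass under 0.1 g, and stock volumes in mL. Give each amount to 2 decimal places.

agar 34.61 g; cellobiose 67.45 g; EDTA 46.75 mL; L-glutamine 32.43 mL

Working volume: 3.55 L.
agar: 0.975 g per 100 mL × 3550 mL ÷ 100 = 34.61 g
cellobiose: 1.9% w/v = 19 g/L → 19 × 3.55 L = 67.45 g
EDTA: V = C2·V2/C1 = 1.33 mM × 3550 mL ÷ 101 mM = 46.75 mL
L-glutamine: dilute stock: 0.876 mM × 3550 mL ÷ 95.9 mM = 32.43 mL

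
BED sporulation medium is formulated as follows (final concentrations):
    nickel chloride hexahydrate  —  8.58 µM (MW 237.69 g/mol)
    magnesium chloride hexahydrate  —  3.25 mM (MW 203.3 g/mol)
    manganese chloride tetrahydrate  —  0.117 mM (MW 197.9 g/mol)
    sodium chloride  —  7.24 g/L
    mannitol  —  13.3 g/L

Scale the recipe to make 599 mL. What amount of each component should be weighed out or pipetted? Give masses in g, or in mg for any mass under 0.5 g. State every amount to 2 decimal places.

Working volume: 599 mL = 0.599 L.
nickel chloride hexahydrate: 8.58 µmol/L × 237.69 g/mol × 0.599 L ÷ 1000 = 1.22 mg
magnesium chloride hexahydrate: 3.25 mmol/L × 203.3 mg/mmol × 0.599 L = 395.77 mg
manganese chloride tetrahydrate: 0.117 mmol/L × 197.9 mg/mmol × 0.599 L = 13.87 mg
sodium chloride: 7.24 g/L × 0.599 L = 4.34 g
mannitol: 13.3 g/L × 0.599 L = 7.97 g

nickel chloride hexahydrate 1.22 mg; magnesium chloride hexahydrate 395.77 mg; manganese chloride tetrahydrate 13.87 mg; sodium chloride 4.34 g; mannitol 7.97 g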